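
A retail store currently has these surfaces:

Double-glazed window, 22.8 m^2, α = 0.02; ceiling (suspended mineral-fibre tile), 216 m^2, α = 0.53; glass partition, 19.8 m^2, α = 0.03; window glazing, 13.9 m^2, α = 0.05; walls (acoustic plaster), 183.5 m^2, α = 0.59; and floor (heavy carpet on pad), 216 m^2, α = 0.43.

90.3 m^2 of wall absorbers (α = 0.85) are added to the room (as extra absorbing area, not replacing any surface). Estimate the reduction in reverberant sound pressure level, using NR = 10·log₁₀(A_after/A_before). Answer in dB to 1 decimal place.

A_before = Σ Sᵢαᵢ = 22.8*0.02 + 216*0.53 + 19.8*0.03 + 13.9*0.05 + 183.5*0.59 + 216*0.43 = 317.370 sabins.
Treatment contributes 90.3·0.85 = 76.755 sabins.
A_after = 317.370 + 76.755 = 394.125 sabins.
Reduction = 10 log₁₀(A_after/A_before) = 10 log₁₀(1.2418) = 0.9 dB.

0.9 dB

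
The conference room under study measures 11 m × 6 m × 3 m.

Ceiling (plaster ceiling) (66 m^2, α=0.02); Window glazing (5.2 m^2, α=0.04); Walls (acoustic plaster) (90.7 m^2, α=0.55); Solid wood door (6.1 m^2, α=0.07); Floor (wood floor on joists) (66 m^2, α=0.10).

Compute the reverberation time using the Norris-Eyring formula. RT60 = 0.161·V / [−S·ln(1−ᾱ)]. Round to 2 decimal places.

0.47 s

S = Σ Sᵢ = 234.0 m^2.
Absorption A = 66·0.02 + 5.2·0.04 + 90.7·0.55 + 6.1·0.07 + 66·0.10 = 58.440 sabins.
ᾱ = 58.440 / 234.0 = 0.2497.
Eyring denominator: −S ln(1−ᾱ) = 67.224.
V = 11 × 6 × 3 = 198 m³.
T = 0.161·V/[−S·ln(1−ᾱ)] = 0.161·198/67.224 = 0.47 s.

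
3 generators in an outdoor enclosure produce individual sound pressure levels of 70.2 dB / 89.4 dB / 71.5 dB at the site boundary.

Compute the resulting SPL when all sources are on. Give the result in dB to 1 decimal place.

Σ 10^(Lᵢ/10) = 8.956e+08.
L_total = 10·log₁₀(8.956e+08) = 89.5 dB.

89.5 dB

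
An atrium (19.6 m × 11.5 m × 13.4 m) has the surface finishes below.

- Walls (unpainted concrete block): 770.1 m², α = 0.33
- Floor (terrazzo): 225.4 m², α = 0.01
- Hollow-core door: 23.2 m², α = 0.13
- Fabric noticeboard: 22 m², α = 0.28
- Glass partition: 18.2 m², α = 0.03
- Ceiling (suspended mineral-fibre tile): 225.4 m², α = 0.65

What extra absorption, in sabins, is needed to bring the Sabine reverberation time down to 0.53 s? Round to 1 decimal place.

Total absorption A₁ = 770.1·0.33 + 225.4·0.01 + 23.2·0.13 + 22·0.28 + 18.2·0.03 + 225.4·0.65
  = 254.133 + 2.254 + 3.016 + 6.160 + 0.546 + 146.510 = 412.619 m² sabins.
V = 3020.36 m³. Required absorption A₂ = 0.161 × 3020.36 / 0.53 = 917.506 sabins.
Shortfall: 917.506 − 412.619 = 504.9 sabins.

504.9 sabins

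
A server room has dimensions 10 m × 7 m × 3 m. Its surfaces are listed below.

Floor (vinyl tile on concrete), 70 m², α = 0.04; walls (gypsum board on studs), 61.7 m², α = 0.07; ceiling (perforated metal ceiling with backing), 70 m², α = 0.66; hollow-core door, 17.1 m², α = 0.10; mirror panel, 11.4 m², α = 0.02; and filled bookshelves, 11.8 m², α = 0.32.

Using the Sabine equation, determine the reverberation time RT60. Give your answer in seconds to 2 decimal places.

Equivalent absorption area: A = 70·0.04 + 61.7·0.07 + 70·0.66 + 17.1·0.10 + 11.4·0.02 + 11.8·0.32 = 59.033 m².
Room volume: 210 m³.
RT60 = 0.161 · V / A = 0.161 × 210 / 59.033 = 0.57 s.

0.57 sec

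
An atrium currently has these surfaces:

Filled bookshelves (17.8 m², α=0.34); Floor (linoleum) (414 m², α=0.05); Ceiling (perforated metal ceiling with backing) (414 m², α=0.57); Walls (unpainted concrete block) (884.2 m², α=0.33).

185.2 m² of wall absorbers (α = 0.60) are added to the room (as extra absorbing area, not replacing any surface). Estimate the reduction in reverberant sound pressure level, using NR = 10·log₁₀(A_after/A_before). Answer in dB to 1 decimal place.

0.8 dB

Equivalent absorption area: A_before = 17.8·0.34 + 414·0.05 + 414·0.57 + 884.2·0.33 = 554.518 m².
Added absorption = 185.2 × 0.60 = 111.120 sabins.
New total A_after = 665.638 sabins.
NR = 10·log₁₀(665.638/554.518) = 0.8 dB.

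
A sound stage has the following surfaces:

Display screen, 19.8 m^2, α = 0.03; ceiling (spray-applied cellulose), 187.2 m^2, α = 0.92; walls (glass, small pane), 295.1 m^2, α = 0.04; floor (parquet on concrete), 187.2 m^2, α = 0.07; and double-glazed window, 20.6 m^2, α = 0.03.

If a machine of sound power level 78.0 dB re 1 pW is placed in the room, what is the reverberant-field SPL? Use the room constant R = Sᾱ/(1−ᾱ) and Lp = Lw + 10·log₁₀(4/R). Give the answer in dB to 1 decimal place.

59.6 dB

Σ(Sᵢαᵢ) = 19.8×0.03 + 187.2×0.92 + 295.1×0.04 + 187.2×0.07 + 20.6×0.03 = 198.344; total area S = 709.9 m^2.
ᾱ = 0.2794, so room constant R = A/(1−ᾱ) = 275.248 m^2.
Lp = 78.0 + 10·log₁₀(4/275.248) = 78.0 + (-18.38) = 59.6 dB.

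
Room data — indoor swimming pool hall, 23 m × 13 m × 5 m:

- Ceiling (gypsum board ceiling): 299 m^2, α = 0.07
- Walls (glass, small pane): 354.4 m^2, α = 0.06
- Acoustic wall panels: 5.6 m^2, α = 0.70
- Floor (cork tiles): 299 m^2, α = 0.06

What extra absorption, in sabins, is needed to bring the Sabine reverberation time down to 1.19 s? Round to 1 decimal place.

A₁ = Σ Sᵢαᵢ = 299×0.07 + 354.4×0.06 + 5.6×0.70 + 299×0.06 = 64.054 sabins.
For T = 1.19 s, need A₂ = 0.161·V/T = 0.161·1495/1.19 = 202.265 sabins.
ΔA = A₂ − A₁ = 202.265 − 64.054 = 138.2 sabins.

138.2 sabins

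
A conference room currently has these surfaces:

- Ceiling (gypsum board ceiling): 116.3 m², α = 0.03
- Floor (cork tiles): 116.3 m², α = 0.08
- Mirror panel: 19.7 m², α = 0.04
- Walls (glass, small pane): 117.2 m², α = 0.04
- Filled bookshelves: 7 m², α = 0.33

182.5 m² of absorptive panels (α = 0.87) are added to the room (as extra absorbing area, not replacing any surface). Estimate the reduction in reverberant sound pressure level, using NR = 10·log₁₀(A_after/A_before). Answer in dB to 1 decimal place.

9.4 dB

Summing Sᵢαᵢ: 3.489 + 9.304 + 0.788 + 4.688 + 2.310 → A_before = 20.579 sabins.
Added absorption = 182.5 × 0.87 = 158.775 sabins.
A_after = 20.579 + 158.775 = 179.354 sabins.
Reduction = 10 log₁₀(A_after/A_before) = 10 log₁₀(8.7154) = 9.4 dB.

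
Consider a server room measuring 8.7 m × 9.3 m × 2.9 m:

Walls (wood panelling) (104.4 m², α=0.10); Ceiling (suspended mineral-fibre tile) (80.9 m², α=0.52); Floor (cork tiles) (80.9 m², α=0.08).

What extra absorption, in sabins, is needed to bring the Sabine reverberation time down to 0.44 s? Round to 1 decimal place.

26.9 sabins

A₁ = Σ Sᵢαᵢ = 104.4×0.10 + 80.9×0.52 + 80.9×0.08 = 58.980 sabins.
Target A₂ = 0.161·234.639/0.44 = 85.857 sabins (V = 234.639 m³).
ΔA = A₂ − A₁ = 85.857 − 58.980 = 26.9 sabins.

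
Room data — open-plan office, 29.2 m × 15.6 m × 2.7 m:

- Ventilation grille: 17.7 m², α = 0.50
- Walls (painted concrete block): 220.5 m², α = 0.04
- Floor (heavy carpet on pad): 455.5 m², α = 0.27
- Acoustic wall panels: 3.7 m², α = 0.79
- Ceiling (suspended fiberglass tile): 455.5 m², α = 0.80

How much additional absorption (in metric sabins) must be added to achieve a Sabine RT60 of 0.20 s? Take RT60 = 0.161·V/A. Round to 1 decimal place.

482.1 sabins

A₁ = Σ Sᵢαᵢ = 17.7·0.50 + 220.5·0.04 + 455.5·0.27 + 3.7·0.79 + 455.5·0.80 = 507.978 sabins.
Target A₂ = 0.161·1229.904/0.20 = 990.073 sabins (V = 1229.904 m³).
ΔA = A₂ − A₁ = 990.073 − 507.978 = 482.1 sabins.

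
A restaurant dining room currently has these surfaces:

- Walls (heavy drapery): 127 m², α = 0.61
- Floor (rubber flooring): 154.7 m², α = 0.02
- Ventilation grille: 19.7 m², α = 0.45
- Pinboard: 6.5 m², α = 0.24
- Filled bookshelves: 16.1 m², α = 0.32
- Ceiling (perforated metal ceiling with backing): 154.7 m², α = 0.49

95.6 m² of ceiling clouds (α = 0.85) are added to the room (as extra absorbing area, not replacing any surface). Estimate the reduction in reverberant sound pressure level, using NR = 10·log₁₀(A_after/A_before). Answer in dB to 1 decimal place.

1.7 dB

Summing Sᵢαᵢ: 77.470 + 3.094 + 8.865 + 1.560 + 5.152 + 75.803 → A_before = 171.944 sabins.
Added absorption = 95.6 × 0.85 = 81.260 sabins.
New total A_after = 253.204 sabins.
Reduction = 10 log₁₀(A_after/A_before) = 10 log₁₀(1.4726) = 1.7 dB.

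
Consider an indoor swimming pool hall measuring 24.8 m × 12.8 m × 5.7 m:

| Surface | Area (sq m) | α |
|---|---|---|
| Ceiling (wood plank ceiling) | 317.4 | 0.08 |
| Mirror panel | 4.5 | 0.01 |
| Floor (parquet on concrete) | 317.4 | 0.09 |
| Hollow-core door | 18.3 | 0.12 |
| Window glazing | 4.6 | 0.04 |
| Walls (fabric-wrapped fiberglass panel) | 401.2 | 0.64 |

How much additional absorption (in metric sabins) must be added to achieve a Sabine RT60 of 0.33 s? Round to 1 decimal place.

Summing Sᵢαᵢ: 25.392 + 0.045 + 28.566 + 2.196 + 0.184 + 256.768 → A₁ = 313.151 sabins.
V = 1809.408 m³. Required absorption A₂ = 0.161 × 1809.408 / 0.33 = 882.772 sabins.
ΔA = A₂ − A₁ = 882.772 − 313.151 = 569.6 sabins.

569.6 sabins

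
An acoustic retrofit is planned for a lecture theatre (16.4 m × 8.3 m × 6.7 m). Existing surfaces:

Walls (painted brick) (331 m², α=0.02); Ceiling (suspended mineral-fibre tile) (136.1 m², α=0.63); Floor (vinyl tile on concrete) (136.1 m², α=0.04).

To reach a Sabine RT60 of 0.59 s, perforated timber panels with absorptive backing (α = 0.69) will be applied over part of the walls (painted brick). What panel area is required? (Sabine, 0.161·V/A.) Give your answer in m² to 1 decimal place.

Total absorption A₁ = 331·0.02 + 136.1·0.63 + 136.1·0.04
  = 6.620 + 85.743 + 5.444 = 97.807 m² sabins.
V = 912.004 m³. Target absorption A₂ = 0.161 × 912.004 / 0.59 = 248.869 sabins.
ΔA needed = 248.869 − 97.807 = 151.062 sabins.
Net gain per m²: Δα = 0.69 − 0.02 = 0.67.
Area = ΔA/Δα = 151.062/0.67 = 225.5 m².

225.5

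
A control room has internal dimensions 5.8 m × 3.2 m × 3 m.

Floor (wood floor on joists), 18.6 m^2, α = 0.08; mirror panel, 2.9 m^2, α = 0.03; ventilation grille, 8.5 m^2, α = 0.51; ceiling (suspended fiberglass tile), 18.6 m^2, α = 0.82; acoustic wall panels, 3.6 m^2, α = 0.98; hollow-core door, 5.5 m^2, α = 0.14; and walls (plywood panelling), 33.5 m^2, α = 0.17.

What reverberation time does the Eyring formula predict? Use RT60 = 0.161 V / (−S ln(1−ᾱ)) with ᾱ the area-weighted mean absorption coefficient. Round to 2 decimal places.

0.24 s

Total surface area S = 18.6 + 2.9 + 8.5 + 18.6 + 3.6 + 5.5 + 33.5 = 91.2 m^2.
Σ(Sᵢαᵢ) = 18.6·0.08 + 2.9·0.03 + 8.5·0.51 + 18.6·0.82 + 3.6·0.98 + 5.5·0.14 + 33.5·0.17 = 31.155.
Mean coefficient ᾱ = A/S = 0.3416.
−S·ln(1−ᾱ) = −91.2 × ln(1 − 0.3416) = 38.116.
V = 5.8 × 3.2 × 3 = 55.68 m³.
T = 0.161·V/[−S·ln(1−ᾱ)] = 0.161·55.68/38.116 = 0.24 s.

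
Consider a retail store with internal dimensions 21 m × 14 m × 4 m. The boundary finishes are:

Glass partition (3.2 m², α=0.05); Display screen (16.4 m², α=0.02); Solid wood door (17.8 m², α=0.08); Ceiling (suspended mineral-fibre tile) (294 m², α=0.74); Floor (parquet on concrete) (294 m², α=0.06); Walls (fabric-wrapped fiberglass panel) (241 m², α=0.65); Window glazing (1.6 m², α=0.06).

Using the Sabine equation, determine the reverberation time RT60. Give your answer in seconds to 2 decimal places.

0.48 s

Equivalent absorption area: A = 3.2·0.05 + 16.4·0.02 + 17.8·0.08 + 294·0.74 + 294·0.06 + 241·0.65 + 1.6·0.06 = 393.858 m².
Room volume: 1176 m³.
Sabine: RT60 = 0.161 × 1176 / 393.858 = 0.48 s.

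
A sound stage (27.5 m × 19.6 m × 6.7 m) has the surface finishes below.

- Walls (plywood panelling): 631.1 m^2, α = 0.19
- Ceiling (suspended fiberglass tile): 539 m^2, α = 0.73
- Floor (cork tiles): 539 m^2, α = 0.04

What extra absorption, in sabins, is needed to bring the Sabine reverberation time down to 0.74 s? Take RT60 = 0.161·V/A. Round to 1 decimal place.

A₁ = Σ Sᵢαᵢ = 631.1*0.19 + 539*0.73 + 539*0.04 = 534.939 sabins.
V = 3611.3 m³. Required absorption A₂ = 0.161 × 3611.3 / 0.74 = 785.702 sabins.
Additional absorption ΔA = 785.702 − 534.939 = 250.8 sabins.

250.8 sabins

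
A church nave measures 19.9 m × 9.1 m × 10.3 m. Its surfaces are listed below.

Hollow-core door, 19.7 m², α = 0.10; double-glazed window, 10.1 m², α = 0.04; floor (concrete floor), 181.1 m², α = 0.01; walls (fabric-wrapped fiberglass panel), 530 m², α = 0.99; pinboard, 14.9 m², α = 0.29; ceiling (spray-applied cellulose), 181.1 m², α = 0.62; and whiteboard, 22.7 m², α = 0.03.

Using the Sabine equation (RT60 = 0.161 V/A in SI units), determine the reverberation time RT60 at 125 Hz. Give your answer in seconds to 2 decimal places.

Total absorption A = 19.7*0.10 + 10.1*0.04 + 181.1*0.01 + 530*0.99 + 14.9*0.29 + 181.1*0.62 + 22.7*0.03
  = 1.970 + 0.404 + 1.811 + 524.700 + 4.321 + 112.282 + 0.681 = 646.169 m² sabins.
V = 19.9·9.1·10.3 = 1865.227 m³.
Sabine: RT60 = 0.161 × 1865.227 / 646.169 = 0.46 s.

0.46 seconds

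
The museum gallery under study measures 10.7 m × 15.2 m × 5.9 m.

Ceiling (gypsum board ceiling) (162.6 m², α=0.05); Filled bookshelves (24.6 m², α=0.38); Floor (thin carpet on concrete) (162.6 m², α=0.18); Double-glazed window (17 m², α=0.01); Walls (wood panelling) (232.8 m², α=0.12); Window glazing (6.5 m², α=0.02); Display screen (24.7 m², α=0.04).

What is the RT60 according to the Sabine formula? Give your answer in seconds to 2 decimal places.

2.03 seconds

Total absorption A = 162.6*0.05 + 24.6*0.38 + 162.6*0.18 + 17*0.01 + 232.8*0.12 + 6.5*0.02 + 24.7*0.04
  = 8.130 + 9.348 + 29.268 + 0.170 + 27.936 + 0.130 + 0.988 = 75.970 m² sabins.
V = 10.7·15.2·5.9 = 959.576 m³.
RT60 = 0.161 · V / A = 0.161 × 959.576 / 75.970 = 2.03 s.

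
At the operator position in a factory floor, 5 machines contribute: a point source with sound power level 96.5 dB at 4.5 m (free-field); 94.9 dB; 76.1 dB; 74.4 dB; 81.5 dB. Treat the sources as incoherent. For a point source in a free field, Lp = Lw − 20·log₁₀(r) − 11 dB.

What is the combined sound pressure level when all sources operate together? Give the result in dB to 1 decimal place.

95.2 dB

Source at 4.5 m: Lp = 96.5 − 20·log₁₀(4.5) − 11 = 72.4 dB.
Converting to relative power and adding: 10^(72.4/10) + 10^(94.9/10) + 10^(76.1/10) + 10^(74.4/10) + 10^(81.5/10) = 3.317e+09.
Combined level = 10 log₁₀(3.317e+09) = 95.2 dB.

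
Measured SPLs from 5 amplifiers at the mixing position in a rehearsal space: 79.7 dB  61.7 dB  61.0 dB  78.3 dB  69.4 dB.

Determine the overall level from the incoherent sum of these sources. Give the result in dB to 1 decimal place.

82.4 dB

Σ 10^(Lᵢ/10) = 1.724e+08.
L_total = 10·log₁₀(1.724e+08) = 82.4 dB.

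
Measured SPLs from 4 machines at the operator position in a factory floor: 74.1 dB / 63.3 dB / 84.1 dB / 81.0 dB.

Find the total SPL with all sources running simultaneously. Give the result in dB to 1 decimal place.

86.1 dB

Converting to relative power and adding: 10^(74.1/10) + 10^(63.3/10) + 10^(84.1/10) + 10^(81.0/10) = 4.108e+08.
Back to dB: 10·log₁₀ Σ = 86.1 dB.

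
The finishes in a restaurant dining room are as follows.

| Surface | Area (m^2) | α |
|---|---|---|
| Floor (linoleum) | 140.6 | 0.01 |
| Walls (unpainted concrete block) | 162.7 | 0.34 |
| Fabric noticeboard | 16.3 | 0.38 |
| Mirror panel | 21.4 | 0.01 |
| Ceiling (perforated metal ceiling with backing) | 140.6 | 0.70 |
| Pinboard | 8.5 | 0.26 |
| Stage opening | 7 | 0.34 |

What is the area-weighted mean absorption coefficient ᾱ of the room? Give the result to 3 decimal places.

0.334

Total surface area S = 497.1 m^2.
Σ(Sᵢαᵢ) = 140.6*0.01 + 162.7*0.34 + 16.3*0.38 + 21.4*0.01 + 140.6*0.70 + 8.5*0.26 + 7*0.34 = 166.142.
ᾱ = A/S = 0.334.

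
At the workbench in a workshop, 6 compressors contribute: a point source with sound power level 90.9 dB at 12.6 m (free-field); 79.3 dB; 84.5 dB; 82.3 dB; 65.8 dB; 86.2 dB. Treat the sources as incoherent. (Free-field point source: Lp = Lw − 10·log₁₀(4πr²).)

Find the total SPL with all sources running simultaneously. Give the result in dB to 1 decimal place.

Source at 12.6 m: Lp = 90.9 − 10·log₁₀(4π·12.6²) = 90.9 − 10·log₁₀(1995.037) = 57.9 dB.
Sum in the linear (power) domain: Σ 10^(Lᵢ/10) = 10^(57.9/10) + 10^(79.3/10) + 10^(84.5/10) + 10^(82.3/10) + 10^(65.8/10) + 10^(86.2/10) = 9.581e+08.
Back to dB: 10·log₁₀ Σ = 89.8 dB.

89.8 dB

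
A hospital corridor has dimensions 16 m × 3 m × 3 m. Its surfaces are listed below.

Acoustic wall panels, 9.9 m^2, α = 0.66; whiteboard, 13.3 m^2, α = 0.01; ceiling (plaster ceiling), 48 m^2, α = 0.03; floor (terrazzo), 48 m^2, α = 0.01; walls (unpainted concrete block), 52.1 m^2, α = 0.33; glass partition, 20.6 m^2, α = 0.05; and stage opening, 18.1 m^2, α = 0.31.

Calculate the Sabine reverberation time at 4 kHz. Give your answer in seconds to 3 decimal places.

0.715 s

A = Σ Sᵢαᵢ = 9.9·0.66 + 13.3·0.01 + 48·0.03 + 48·0.01 + 52.1·0.33 + 20.6·0.05 + 18.1·0.31 = 32.421 sabins.
Volume V = 16 × 3 × 3 = 144 m³.
RT60 = 0.161 · V / A = 0.161 × 144 / 32.421 = 0.715 s.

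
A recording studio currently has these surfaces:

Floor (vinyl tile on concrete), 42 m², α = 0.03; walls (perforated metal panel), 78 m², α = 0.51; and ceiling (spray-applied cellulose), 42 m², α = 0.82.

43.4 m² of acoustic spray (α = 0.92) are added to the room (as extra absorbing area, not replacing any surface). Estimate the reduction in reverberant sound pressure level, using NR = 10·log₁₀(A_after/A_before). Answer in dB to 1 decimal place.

1.8 dB

A_before = Σ Sᵢαᵢ = 42·0.03 + 78·0.51 + 42·0.82 = 75.480 sabins.
Treatment contributes 43.4·0.92 = 39.928 sabins.
A_after = 75.480 + 39.928 = 115.408 sabins.
NR = 10·log₁₀(115.408/75.480) = 1.8 dB.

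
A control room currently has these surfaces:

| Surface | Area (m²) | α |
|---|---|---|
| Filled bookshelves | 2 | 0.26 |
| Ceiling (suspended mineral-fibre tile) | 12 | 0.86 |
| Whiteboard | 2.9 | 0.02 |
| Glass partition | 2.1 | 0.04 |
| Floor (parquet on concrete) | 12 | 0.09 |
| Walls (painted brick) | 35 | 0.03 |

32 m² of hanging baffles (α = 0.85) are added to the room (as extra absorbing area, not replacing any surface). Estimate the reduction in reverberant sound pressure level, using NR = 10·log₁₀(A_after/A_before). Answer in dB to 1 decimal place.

Summing Sᵢαᵢ: 0.520 + 10.320 + 0.058 + 0.084 + 1.080 + 1.050 → A_before = 13.112 sabins.
Treatment contributes 32·0.85 = 27.200 sabins.
A_after = 13.112 + 27.200 = 40.312 sabins.
Reduction = 10 log₁₀(A_after/A_before) = 10 log₁₀(3.0744) = 4.9 dB.

4.9 dB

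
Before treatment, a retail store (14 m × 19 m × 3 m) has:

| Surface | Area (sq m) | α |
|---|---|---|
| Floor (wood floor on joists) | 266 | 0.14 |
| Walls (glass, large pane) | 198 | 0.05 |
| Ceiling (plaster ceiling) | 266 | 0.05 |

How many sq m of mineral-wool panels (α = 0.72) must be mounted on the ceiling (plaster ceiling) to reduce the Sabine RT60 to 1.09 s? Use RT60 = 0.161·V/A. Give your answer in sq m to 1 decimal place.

85.7

Summing Sᵢαᵢ: 37.240 + 9.900 + 13.300 → A₁ = 60.440 sabins.
Required A₂ = 0.161·798/1.09 = 117.870 sabins.
ΔA needed = 117.870 − 60.440 = 57.430 sabins.
Net gain per sq m: Δα = 0.72 − 0.05 = 0.67.
Panel area = 57.430 / 0.67 = 85.7 sq m.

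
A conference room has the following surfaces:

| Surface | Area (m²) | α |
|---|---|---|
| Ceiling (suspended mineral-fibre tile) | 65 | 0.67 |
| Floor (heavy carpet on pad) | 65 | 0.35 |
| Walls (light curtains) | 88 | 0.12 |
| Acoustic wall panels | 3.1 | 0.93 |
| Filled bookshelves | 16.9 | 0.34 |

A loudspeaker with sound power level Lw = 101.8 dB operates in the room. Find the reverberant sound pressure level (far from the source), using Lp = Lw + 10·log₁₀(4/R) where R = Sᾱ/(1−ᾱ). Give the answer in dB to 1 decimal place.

Σ(Sᵢαᵢ) = 65×0.67 + 65×0.35 + 88×0.12 + 3.1×0.93 + 16.9×0.34 = 85.489; total area S = 238.0 m².
ᾱ = 0.3592, so room constant R = A/(1−ᾱ) = 133.410 m².
Lp = 101.8 + 10·log₁₀(4/133.410) = 101.8 + (-15.23) = 86.6 dB.

86.6 dB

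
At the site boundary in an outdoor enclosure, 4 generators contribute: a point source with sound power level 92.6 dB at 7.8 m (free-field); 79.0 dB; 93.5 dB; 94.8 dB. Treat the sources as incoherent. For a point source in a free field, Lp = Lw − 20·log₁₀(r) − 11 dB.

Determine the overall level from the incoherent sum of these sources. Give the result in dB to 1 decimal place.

97.3 dB

Source at 7.8 m: Lp = 92.6 − 20·log₁₀(7.8) − 11 = 63.8 dB.
Converting to relative power and adding: 10^(63.8/10) + 10^(79.0/10) + 10^(93.5/10) + 10^(94.8/10) = 5.341e+09.
Back to dB: 10·log₁₀ Σ = 97.3 dB.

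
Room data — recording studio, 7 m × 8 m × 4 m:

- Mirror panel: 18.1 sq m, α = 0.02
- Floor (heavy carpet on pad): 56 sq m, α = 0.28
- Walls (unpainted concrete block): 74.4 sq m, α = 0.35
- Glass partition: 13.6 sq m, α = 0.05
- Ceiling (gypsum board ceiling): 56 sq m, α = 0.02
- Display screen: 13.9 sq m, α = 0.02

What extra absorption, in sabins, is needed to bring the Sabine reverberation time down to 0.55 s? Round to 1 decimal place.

Total absorption A₁ = 18.1*0.02 + 56*0.28 + 74.4*0.35 + 13.6*0.05 + 56*0.02 + 13.9*0.02
  = 0.362 + 15.680 + 26.040 + 0.680 + 1.120 + 0.278 = 44.160 sq m sabins.
For T = 0.55 s, need A₂ = 0.161·V/T = 0.161·224/0.55 = 65.571 sabins.
Shortfall: 65.571 − 44.160 = 21.4 sabins.

21.4 sabins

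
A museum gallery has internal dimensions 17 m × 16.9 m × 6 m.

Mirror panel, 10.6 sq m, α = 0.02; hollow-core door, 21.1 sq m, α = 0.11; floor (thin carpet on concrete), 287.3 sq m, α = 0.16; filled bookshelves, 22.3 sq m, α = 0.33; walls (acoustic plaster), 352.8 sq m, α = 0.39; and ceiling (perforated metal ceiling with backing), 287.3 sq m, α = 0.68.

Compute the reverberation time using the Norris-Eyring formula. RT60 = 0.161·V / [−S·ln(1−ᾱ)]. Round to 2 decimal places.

Total surface area S = 10.6 + 21.1 + 287.3 + 22.3 + 352.8 + 287.3 = 981.4 sq m.
Absorption A = 10.6·0.02 + 21.1·0.11 + 287.3·0.16 + 22.3·0.33 + 352.8·0.39 + 287.3·0.68 = 388.816 sabins.
ᾱ = 388.816 / 981.4 = 0.3962.
−S·ln(1−ᾱ) = −981.4 × ln(1 − 0.3962) = 495.128.
V = 17 × 16.9 × 6 = 1723.8 m³.
RT60 = 0.161 × 1723.8 / 495.128 = 0.56 s.

0.56 s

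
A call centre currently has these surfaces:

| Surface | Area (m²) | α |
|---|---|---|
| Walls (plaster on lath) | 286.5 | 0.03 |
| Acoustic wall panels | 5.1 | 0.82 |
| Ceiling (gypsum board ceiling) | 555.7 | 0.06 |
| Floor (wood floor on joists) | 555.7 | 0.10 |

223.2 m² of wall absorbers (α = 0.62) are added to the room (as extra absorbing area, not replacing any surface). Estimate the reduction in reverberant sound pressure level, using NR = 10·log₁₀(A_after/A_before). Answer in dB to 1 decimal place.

3.7 dB

Summing Sᵢαᵢ: 8.595 + 4.182 + 33.342 + 55.570 → A_before = 101.689 sabins.
Treatment contributes 223.2·0.62 = 138.384 sabins.
New total A_after = 240.073 sabins.
Reduction = 10 log₁₀(A_after/A_before) = 10 log₁₀(2.3609) = 3.7 dB.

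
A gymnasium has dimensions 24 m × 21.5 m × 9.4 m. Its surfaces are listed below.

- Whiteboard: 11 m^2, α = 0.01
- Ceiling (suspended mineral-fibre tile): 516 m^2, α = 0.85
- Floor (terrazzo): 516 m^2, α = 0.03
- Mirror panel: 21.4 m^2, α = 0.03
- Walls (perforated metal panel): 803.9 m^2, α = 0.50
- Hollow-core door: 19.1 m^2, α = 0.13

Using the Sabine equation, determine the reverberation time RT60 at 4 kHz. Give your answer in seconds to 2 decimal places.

A = Σ Sᵢαᵢ = 11*0.01 + 516*0.85 + 516*0.03 + 21.4*0.03 + 803.9*0.50 + 19.1*0.13 = 859.265 sabins.
Volume V = 24 × 21.5 × 9.4 = 4850.4 m³.
Sabine: RT60 = 0.161 × 4850.4 / 859.265 = 0.91 s.

0.91 s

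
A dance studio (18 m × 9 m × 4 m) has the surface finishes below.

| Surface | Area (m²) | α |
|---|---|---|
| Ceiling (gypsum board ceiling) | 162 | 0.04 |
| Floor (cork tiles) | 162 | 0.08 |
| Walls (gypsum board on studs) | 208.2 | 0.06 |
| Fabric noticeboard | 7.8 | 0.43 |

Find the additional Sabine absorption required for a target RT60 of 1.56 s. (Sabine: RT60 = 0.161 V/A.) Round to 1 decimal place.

31.6 sabins

Total absorption A₁ = 162·0.04 + 162·0.08 + 208.2·0.06 + 7.8·0.43
  = 6.480 + 12.960 + 12.492 + 3.354 = 35.286 m² sabins.
V = 648 m³. Required absorption A₂ = 0.161 × 648 / 1.56 = 66.877 sabins.
ΔA = A₂ − A₁ = 66.877 − 35.286 = 31.6 sabins.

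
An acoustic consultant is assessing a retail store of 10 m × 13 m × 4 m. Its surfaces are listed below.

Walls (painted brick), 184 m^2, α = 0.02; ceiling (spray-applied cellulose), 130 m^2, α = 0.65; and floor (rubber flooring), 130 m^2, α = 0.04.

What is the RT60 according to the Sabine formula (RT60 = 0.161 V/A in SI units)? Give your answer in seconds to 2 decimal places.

0.90 seconds

Equivalent absorption area: A = 184·0.02 + 130·0.65 + 130·0.04 = 93.380 m^2.
V = 10·13·4 = 520 m³.
Sabine: RT60 = 0.161 × 520 / 93.380 = 0.90 s.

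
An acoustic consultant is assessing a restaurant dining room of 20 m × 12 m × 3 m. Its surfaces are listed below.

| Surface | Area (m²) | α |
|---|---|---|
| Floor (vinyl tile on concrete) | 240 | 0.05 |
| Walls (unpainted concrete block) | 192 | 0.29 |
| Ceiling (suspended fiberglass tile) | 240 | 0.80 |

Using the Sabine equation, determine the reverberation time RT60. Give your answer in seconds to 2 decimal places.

Total absorption A = 240*0.05 + 192*0.29 + 240*0.80
  = 12.000 + 55.680 + 192.000 = 259.680 m² sabins.
Room volume: 720 m³.
RT60 = 0.161 · V / A = 0.161 × 720 / 259.680 = 0.45 s.

0.45 sec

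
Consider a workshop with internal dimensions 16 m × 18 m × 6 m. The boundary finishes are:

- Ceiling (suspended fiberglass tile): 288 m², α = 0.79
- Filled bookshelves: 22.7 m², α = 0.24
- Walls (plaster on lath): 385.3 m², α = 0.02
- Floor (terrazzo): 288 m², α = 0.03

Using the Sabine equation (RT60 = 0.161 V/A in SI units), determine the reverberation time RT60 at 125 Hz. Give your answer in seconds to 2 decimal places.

A = Σ Sᵢαᵢ = 288*0.79 + 22.7*0.24 + 385.3*0.02 + 288*0.03 = 249.314 sabins.
Volume V = 16 × 18 × 6 = 1728 m³.
RT60 = 0.161 · V / A = 0.161 × 1728 / 249.314 = 1.12 s.

1.12 s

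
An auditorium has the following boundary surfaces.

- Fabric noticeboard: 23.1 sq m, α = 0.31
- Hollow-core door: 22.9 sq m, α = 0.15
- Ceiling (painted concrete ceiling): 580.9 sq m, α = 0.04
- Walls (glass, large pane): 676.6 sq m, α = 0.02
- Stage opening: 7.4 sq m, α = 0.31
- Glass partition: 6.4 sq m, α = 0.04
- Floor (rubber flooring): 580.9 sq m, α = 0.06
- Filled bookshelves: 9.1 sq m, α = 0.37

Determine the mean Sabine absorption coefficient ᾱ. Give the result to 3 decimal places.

0.046

S = Σ Sᵢ = 23.1 + 22.9 + 580.9 + 676.6 + 7.4 + 6.4 + 580.9 + 9.1 = 1907.3 sq m.
Σ(Sᵢαᵢ) = 23.1*0.31 + 22.9*0.15 + 580.9*0.04 + 676.6*0.02 + 7.4*0.31 + 6.4*0.04 + 580.9*0.06 + 9.1*0.37 = 88.135.
ᾱ = A/S = 0.046.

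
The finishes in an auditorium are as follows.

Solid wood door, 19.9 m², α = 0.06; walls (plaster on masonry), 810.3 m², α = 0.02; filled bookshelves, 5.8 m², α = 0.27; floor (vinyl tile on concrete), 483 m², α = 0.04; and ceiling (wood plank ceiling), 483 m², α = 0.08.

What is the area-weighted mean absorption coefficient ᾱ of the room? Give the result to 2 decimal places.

0.04

Total surface area S = 1802.0 m².
Weighted sum Σ Sα = 76.926.
ᾱ = 76.926 / 1802.0 = 0.04.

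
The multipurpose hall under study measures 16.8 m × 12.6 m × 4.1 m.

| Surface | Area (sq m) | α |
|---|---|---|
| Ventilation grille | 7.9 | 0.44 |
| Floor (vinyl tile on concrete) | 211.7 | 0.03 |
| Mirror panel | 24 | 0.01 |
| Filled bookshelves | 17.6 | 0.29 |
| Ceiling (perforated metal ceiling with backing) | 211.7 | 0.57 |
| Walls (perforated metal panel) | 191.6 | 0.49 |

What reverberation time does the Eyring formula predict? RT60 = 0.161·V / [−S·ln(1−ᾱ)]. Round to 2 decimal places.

0.50 seconds

Total surface area S = 7.9 + 211.7 + 24 + 17.6 + 211.7 + 191.6 = 664.5 sq m.
Absorption A = 7.9×0.44 + 211.7×0.03 + 24×0.01 + 17.6×0.29 + 211.7×0.57 + 191.6×0.49 = 229.724 sabins.
Mean coefficient ᾱ = A/S = 0.3457.
−S·ln(1−ᾱ) = −664.5 × ln(1 − 0.3457) = 281.874.
V = 16.8 × 12.6 × 4.1 = 867.888 m³.
RT60 = 0.161 × 867.888 / 281.874 = 0.50 s.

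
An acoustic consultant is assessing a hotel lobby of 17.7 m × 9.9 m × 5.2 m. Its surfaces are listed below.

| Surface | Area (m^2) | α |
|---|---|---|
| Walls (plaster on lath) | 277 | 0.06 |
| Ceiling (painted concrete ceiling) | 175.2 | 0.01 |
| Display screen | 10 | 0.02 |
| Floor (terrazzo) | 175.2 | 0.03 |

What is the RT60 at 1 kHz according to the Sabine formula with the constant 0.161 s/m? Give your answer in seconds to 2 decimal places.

Equivalent absorption area: A = 277*0.06 + 175.2*0.01 + 10*0.02 + 175.2*0.03 = 23.828 m^2.
Room volume: 911.196 m³.
T = 0.161 V/A = 0.161·911.196/23.828 = 6.16 s.

6.16 s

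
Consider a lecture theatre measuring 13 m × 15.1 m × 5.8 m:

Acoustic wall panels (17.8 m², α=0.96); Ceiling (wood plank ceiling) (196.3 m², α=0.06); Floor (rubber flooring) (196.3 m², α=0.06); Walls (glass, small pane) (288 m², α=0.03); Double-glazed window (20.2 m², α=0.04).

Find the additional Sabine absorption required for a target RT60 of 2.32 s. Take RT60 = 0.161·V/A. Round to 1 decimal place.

28.9 sabins

Summing Sᵢαᵢ: 17.088 + 11.778 + 11.778 + 8.640 + 0.808 → A₁ = 50.092 sabins.
Target A₂ = 0.161·1138.54/2.32 = 79.011 sabins (V = 1138.54 m³).
Shortfall: 79.011 − 50.092 = 28.9 sabins.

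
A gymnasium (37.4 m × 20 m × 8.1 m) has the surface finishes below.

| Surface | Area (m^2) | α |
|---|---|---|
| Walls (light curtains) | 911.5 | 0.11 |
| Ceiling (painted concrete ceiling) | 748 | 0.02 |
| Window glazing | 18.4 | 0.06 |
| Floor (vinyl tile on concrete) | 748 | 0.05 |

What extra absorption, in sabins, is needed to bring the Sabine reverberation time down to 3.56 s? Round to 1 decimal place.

120.3 sabins

Equivalent absorption area: A₁ = 911.5·0.11 + 748·0.02 + 18.4·0.06 + 748·0.05 = 153.729 m^2.
For T = 3.56 s, need A₂ = 0.161·V/T = 0.161·6058.8/3.56 = 274.008 sabins.
ΔA = A₂ − A₁ = 274.008 − 153.729 = 120.3 sabins.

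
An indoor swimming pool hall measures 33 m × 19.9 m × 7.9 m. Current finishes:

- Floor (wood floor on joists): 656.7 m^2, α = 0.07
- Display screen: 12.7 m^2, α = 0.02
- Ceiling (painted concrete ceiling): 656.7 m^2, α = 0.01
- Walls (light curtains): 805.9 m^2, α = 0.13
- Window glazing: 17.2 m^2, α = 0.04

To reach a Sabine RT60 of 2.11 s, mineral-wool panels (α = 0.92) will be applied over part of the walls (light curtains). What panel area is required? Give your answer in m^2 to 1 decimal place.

Equivalent absorption area: A₁ = 656.7*0.07 + 12.7*0.02 + 656.7*0.01 + 805.9*0.13 + 17.2*0.04 = 158.245 m^2.
Required A₂ = 0.161·5187.93/2.11 = 395.856 sabins.
ΔA needed = 395.856 − 158.245 = 237.611 sabins.
Net gain per m^2: Δα = 0.92 − 0.13 = 0.79.
Panel area = 237.611 / 0.79 = 300.8 m^2.

300.8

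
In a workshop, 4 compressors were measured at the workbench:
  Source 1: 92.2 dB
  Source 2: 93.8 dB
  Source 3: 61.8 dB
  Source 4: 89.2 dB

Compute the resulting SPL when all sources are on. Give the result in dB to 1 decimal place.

96.9 dB

Converting to relative power and adding: 10^(92.2/10) + 10^(93.8/10) + 10^(61.8/10) + 10^(89.2/10) = 4.892e+09.
L_total = 10·log₁₀(4.892e+09) = 96.9 dB.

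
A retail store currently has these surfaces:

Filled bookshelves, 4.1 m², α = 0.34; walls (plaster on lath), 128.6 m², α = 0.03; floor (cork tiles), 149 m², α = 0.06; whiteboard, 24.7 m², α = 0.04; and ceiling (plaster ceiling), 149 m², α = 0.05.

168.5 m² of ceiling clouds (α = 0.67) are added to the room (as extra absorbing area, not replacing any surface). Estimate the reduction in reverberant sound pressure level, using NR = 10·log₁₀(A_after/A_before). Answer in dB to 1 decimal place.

Summing Sᵢαᵢ: 1.394 + 3.858 + 8.940 + 0.988 + 7.450 → A_before = 22.630 sabins.
Treatment contributes 168.5·0.67 = 112.895 sabins.
A_after = 22.630 + 112.895 = 135.525 sabins.
NR = 10·log₁₀(135.525/22.630) = 7.8 dB.

7.8 dB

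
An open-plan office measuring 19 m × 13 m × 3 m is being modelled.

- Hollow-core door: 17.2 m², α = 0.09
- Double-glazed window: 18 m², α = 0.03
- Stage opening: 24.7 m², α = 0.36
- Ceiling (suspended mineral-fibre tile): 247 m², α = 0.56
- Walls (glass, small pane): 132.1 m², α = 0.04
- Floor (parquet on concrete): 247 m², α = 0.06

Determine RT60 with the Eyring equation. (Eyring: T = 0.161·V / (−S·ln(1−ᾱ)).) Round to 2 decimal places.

Total surface area S = 17.2 + 18 + 24.7 + 247 + 132.1 + 247 = 686.0 m².
Σ(Sᵢαᵢ) = 17.2×0.09 + 18×0.03 + 24.7×0.36 + 247×0.56 + 132.1×0.04 + 247×0.06 = 169.404.
ᾱ = 169.404 / 686.0 = 0.2469.
−S·ln(1−ᾱ) = −686.0 × ln(1 − 0.2469) = 194.520.
V = 19 × 13 × 3 = 741 m³.
RT60 = 0.161 × 741 / 194.520 = 0.61 s.

0.61 seconds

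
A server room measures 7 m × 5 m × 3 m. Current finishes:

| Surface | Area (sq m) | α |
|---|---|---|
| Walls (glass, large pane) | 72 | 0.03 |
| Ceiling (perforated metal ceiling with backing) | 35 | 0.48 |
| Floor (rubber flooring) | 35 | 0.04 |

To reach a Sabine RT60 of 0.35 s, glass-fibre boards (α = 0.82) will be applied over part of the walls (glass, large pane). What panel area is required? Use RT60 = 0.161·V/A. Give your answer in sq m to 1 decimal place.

Summing Sᵢαᵢ: 2.160 + 16.800 + 1.400 → A₁ = 20.360 sabins.
V = 105 m³. Target absorption A₂ = 0.161 × 105 / 0.35 = 48.300 sabins.
ΔA needed = 48.300 − 20.360 = 27.940 sabins.
Net gain per sq m: Δα = 0.82 − 0.03 = 0.79.
Panel area = 27.940 / 0.79 = 35.4 sq m.

35.4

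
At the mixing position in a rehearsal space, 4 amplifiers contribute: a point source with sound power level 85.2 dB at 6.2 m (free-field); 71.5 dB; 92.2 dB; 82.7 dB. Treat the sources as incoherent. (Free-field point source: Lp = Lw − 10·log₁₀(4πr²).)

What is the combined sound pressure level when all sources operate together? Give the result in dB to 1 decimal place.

92.7 dB

Source at 6.2 m: Lp = 85.2 − 10·log₁₀(4π·6.2²) = 85.2 − 10·log₁₀(483.051) = 58.4 dB.
Converting to relative power and adding: 10^(58.4/10) + 10^(71.5/10) + 10^(92.2/10) + 10^(82.7/10) = 1.861e+09.
Combined level = 10 log₁₀(1.861e+09) = 92.7 dB.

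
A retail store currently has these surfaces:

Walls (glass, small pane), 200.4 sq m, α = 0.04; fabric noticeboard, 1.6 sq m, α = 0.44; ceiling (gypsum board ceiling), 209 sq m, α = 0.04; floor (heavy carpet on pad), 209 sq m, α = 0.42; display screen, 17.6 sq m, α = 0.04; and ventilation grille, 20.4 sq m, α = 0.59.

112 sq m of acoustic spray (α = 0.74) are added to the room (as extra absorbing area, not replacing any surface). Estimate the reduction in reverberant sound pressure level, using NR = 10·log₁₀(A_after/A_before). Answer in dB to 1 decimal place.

Summing Sᵢαᵢ: 8.016 + 0.704 + 8.360 + 87.780 + 0.704 + 12.036 → A_before = 117.600 sabins.
Added absorption = 112 × 0.74 = 82.880 sabins.
A_after = 117.600 + 82.880 = 200.480 sabins.
NR = 10·log₁₀(200.480/117.600) = 2.3 dB.

2.3 dB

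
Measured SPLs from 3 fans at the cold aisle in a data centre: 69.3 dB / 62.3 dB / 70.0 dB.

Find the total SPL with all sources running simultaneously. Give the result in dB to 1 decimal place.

73.1 dB

Sum in the linear (power) domain: Σ 10^(Lᵢ/10) = 10^(69.3/10) + 10^(62.3/10) + 10^(70.0/10) = 2.021e+07.
Back to dB: 10·log₁₀ Σ = 73.1 dB.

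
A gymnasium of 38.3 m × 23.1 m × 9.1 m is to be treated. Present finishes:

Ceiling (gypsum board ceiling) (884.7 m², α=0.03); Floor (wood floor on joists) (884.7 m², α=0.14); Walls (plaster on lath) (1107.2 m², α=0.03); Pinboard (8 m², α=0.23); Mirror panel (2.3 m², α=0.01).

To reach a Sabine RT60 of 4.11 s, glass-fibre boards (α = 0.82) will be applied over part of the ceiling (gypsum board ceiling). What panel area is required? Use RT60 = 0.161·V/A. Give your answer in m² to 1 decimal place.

164.4

Equivalent absorption area: A₁ = 884.7*0.03 + 884.7*0.14 + 1107.2*0.03 + 8*0.23 + 2.3*0.01 = 185.478 m².
V = 8051.043 m³. Target absorption A₂ = 0.161 × 8051.043 / 4.11 = 315.381 sabins.
ΔA needed = 315.381 − 185.478 = 129.903 sabins.
Net gain per m²: Δα = 0.82 − 0.03 = 0.79.
Area = ΔA/Δα = 129.903/0.79 = 164.4 m².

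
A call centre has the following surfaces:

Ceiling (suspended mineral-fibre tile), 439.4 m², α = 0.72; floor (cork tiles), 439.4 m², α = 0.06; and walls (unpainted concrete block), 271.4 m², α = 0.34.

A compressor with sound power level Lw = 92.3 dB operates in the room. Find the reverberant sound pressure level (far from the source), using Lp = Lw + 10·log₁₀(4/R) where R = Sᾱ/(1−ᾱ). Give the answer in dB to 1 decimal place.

69.9 dB

Σ(Sᵢαᵢ) = 439.4·0.72 + 439.4·0.06 + 271.4·0.34 = 435.008; total area S = 1150.2 m².
ᾱ = 435.008/1150.2 = 0.3782; R = Sᾱ/(1−ᾱ) = 435.008/(1−0.3782) = 699.595 m².
Lp = 92.3 + 10·log₁₀(4/699.595) = 92.3 + (-22.43) = 69.9 dB.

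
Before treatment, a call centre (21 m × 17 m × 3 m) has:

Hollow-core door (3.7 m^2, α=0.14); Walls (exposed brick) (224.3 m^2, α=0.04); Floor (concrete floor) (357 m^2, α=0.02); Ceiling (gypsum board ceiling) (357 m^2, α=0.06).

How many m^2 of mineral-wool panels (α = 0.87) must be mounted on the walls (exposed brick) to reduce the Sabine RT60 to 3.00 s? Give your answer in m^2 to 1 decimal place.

Total absorption A₁ = 3.7·0.14 + 224.3·0.04 + 357·0.02 + 357·0.06
  = 0.518 + 8.972 + 7.140 + 21.420 = 38.050 m^2 sabins.
V = 1071 m³. Target absorption A₂ = 0.161 × 1071 / 3.00 = 57.477 sabins.
ΔA needed = 57.477 − 38.050 = 19.427 sabins.
Net gain per m^2: Δα = 0.87 − 0.04 = 0.83.
Panel area = 19.427 / 0.83 = 23.4 m^2.

23.4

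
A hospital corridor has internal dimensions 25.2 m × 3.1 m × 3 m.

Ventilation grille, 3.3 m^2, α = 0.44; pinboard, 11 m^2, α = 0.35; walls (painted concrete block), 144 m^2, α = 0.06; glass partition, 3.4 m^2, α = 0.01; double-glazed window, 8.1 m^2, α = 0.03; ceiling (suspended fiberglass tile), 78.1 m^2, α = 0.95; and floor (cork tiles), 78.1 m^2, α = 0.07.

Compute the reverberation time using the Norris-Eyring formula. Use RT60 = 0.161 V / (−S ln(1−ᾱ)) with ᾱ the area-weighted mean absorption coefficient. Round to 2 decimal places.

0.34 s

S = Σ Sᵢ = 326.0 m^2.
Absorption A = 3.3×0.44 + 11×0.35 + 144×0.06 + 3.4×0.01 + 8.1×0.03 + 78.1×0.95 + 78.1×0.07 = 93.881 sabins.
Mean coefficient ᾱ = A/S = 0.2880.
−S·ln(1−ᾱ) = −326.0 × ln(1 − 0.2880) = 110.735.
V = 25.2 × 3.1 × 3 = 234.36 m³.
T = 0.161·V/[−S·ln(1−ᾱ)] = 0.161·234.36/110.735 = 0.34 s.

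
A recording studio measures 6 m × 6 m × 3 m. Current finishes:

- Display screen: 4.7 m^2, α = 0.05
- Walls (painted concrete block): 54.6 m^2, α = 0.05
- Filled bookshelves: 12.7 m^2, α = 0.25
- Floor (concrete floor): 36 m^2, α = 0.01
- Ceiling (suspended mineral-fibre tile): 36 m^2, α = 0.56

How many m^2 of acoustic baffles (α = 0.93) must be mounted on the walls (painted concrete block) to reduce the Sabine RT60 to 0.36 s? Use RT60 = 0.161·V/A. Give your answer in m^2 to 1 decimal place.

24.6

A₁ = Σ Sᵢαᵢ = 4.7*0.05 + 54.6*0.05 + 12.7*0.25 + 36*0.01 + 36*0.56 = 26.660 sabins.
V = 108 m³. Target absorption A₂ = 0.161 × 108 / 0.36 = 48.300 sabins.
Absorption to add: 48.300 − 26.660 = 21.640 sabins.
Net gain per m^2: Δα = 0.93 − 0.05 = 0.88.
Panel area = 21.640 / 0.88 = 24.6 m^2.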